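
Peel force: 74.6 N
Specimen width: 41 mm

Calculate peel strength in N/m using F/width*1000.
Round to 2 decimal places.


Peel strength = 74.6 / 41 * 1000 = 1819.51 N/m

1819.51


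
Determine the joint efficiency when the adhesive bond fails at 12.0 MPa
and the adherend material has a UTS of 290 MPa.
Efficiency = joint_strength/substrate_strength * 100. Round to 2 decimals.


Joint efficiency = 12.0 / 290 * 100
= 4.14%

4.14


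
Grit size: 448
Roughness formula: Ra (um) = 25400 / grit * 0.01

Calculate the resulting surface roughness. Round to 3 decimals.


Ra = 25400 / 448 * 0.01
= 0.567 um

0.567


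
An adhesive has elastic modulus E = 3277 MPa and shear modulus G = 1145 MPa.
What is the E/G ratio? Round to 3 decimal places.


E/G = 3277 / 1145 = 2.862

2.862


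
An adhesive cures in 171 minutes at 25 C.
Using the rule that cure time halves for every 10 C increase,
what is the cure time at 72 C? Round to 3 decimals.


Factor = 2^((72 - 25) / 10) = 25.9921
Cure time = 171 / 25.9921
= 6.579 minutes

6.579


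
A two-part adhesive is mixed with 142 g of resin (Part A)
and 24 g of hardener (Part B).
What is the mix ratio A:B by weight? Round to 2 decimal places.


Mix ratio = mass_A / mass_B
= 142 / 24
= 5.92

5.92


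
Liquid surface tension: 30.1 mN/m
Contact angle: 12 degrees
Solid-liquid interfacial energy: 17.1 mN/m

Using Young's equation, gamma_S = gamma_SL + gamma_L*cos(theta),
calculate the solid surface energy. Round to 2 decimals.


gamma_S = 17.1 + 30.1 * cos(12)
= 46.54 mN/m

46.54


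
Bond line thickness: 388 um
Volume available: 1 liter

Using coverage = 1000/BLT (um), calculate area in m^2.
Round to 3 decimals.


1 L = 1e6 mm^3, thickness = 388 um = 0.388 mm
Area = 1e6 / 0.388 mm^2 = (1e6 / 0.388) / 1e6 m^2 = 1000 / 388 m^2
= 2.577 m^2

2.577


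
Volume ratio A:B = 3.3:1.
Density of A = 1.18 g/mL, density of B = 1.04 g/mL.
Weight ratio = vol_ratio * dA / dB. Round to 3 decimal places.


Wt ratio = 3.3 * 1.18 / 1.04
= 3.744

3.744


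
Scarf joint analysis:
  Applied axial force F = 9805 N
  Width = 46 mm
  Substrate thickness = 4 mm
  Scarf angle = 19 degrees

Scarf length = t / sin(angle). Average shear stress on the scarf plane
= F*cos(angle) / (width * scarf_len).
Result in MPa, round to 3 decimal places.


Scarf length = 4 / sin(19 deg) = 12.2862 mm
cos(19 deg) = 0.945519
Shear = 9805 * 0.945519 / (46 * 12.2862)
= 16.404 MPa

16.404


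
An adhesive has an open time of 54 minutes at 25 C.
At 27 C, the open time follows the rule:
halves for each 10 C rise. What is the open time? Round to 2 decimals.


Factor = 2^((27-25)/10) = 1.1487
Open time = 54 / 1.1487 = 47.01 min

47.01


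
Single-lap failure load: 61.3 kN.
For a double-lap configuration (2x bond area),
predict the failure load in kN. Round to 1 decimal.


Failure load = 61.3 * 2 = 122.6 kN

122.6


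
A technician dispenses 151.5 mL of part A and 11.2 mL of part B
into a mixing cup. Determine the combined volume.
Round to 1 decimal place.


Combined volume = 151.5 + 11.2
= 162.7 mL

162.7


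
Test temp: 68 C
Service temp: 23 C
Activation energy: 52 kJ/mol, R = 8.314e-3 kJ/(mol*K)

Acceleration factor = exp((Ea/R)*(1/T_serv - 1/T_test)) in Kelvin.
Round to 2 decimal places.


AF = exp((52/0.008314)*(1/296.15 - 1/341.15))
= 16.21

16.21


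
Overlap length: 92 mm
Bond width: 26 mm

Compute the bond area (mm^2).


Bond area = 92 * 26 = 2392 mm^2

2392


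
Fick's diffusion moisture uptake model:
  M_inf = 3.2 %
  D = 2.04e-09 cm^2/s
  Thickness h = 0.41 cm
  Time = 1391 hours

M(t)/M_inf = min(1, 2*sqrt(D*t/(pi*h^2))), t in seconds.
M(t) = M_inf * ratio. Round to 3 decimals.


t_sec = 1391 * 3600 = 5007600
ratio = 2*sqrt(2.04e-09*5007600/(pi*0.41^2))
= min(1, 0.278164)
= 0.278164
M(t) = 3.2 * 0.278164 = 0.890 %

0.890


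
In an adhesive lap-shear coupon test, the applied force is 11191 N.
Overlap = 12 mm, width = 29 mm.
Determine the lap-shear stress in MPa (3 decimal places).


stress = F / (overlap * width)
= 11191 / (12 * 29)
= 32.158 MPa

32.158


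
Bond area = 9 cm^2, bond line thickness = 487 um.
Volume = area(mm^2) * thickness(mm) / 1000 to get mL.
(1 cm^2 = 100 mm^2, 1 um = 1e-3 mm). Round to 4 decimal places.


area_mm2 = 9 * 100 = 900
blt_mm = 487 * 1e-3 = 0.487
vol_mm3 = 900 * 0.487 = 438.3
vol_mL = 438.3 / 1000 = 0.4383 mL

0.4383


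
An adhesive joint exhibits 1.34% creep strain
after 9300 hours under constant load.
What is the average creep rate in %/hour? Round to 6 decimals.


Creep rate = strain / time
= 1.34 / 9300
= 0.000144 %/h

0.000144


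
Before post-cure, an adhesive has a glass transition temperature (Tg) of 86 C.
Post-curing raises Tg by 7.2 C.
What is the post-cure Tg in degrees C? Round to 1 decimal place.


Tg_post = Tg_base + delta_Tg
= 86 + 7.2
= 93.2 C

93.2


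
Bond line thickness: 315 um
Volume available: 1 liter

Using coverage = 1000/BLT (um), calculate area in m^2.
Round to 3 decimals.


1 L = 1e6 mm^3, thickness = 315 um = 0.315 mm
Area = 1e6 / 0.315 mm^2 = (1e6 / 0.315) / 1e6 m^2 = 1000 / 315 m^2
= 3.175 m^2

3.175


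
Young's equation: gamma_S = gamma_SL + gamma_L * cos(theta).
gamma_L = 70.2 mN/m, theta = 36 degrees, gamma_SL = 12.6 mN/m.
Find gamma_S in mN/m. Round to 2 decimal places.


cos(36 deg) = 0.809017
gamma_S = 12.6 + 70.2 * 0.809017
= 69.39 mN/m

69.39


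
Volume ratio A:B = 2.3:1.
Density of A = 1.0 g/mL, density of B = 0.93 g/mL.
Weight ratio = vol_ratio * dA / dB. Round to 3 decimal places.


Wt ratio = 2.3 * 1.0 / 0.93
= 2.473

2.473


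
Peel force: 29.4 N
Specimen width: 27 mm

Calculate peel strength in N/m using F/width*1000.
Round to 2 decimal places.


Peel strength = 29.4 / 27 * 1000 = 1088.89 N/m

1088.89


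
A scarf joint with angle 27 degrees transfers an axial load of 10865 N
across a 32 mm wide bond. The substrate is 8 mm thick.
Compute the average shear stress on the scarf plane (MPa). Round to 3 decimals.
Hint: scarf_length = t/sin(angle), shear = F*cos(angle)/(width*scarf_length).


scarf_length = 8 / sin(27 deg) = 17.6215 mm
cos(27 deg) = 0.891007
shear stress = 10865 * 0.891007 / (32 * 17.6215)
= 17.168 MPa

17.168


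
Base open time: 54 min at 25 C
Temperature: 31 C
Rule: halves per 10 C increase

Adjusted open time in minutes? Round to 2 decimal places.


Acceleration = 2^((31-25)/10) = 1.5157
Open time = 54 / 1.5157 = 35.63 min

35.63


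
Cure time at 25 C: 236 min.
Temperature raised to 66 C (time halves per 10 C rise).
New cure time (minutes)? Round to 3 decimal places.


Acceleration factor = 2^(41/10) = 17.1484
New time = 236 / 17.1484 = 13.762 min

13.762


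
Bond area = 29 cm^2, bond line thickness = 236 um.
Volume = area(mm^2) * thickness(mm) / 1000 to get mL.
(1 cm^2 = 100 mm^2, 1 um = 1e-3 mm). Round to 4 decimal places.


area_mm2 = 29 * 100 = 2900
blt_mm = 236 * 1e-3 = 0.236
vol_mm3 = 2900 * 0.236 = 684.4
vol_mL = 684.4 / 1000 = 0.6844 mL

0.6844


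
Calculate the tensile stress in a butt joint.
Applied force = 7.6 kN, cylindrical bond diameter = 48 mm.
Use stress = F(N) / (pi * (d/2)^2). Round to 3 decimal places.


A = pi * 24.0^2 = 1809.5574 mm^2
sigma = 7600.0 / 1809.5574 = 4.200 MPa

4.200


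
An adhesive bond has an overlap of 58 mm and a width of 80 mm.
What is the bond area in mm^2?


Bond area = overlap * width
= 58 * 80
= 4640 mm^2

4640


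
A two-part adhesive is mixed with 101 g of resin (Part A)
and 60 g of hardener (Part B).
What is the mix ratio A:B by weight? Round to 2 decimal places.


Mix ratio = mass_A / mass_B
= 101 / 60
= 1.68

1.68


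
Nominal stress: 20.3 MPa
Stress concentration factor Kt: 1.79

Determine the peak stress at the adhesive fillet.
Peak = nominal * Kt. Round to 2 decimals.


Peak stress = 20.3 * 1.79
= 36.34 MPa

36.34


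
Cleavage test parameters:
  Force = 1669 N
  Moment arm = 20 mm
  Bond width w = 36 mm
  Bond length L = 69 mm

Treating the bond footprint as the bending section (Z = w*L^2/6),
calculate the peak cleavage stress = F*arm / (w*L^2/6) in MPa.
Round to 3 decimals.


M = 1669 * 20 = 33380 N*mm
Z = 36 * 69^2 / 6 = 171396 / 6 mm^3
sigma = M / Z = 6 * 33380 / 171396 = 200280 / 171396
= 1.169 MPa

1.169


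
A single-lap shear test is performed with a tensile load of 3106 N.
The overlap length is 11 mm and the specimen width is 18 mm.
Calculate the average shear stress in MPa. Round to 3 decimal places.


Shear stress = F / (overlap * width)
= 3106 / (11 * 18)
= 3106 / 198
= 15.687 MPa

15.687


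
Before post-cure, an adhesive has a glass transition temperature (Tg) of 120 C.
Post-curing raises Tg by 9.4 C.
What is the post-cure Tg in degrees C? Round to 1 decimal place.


Tg_post = Tg_base + delta_Tg
= 120 + 9.4
= 129.4 C

129.4


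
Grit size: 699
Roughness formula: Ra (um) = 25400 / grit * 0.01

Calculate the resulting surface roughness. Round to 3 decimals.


Ra = 25400 / 699 * 0.01
= 0.363 um

0.363


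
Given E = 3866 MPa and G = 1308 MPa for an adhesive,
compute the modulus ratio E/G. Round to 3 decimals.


E/G ratio = 3866 / 1308 = 2.956

2.956


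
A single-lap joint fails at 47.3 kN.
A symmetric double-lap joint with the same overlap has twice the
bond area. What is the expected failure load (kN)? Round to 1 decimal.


Double-lap load = 2 * 47.3 = 94.6 kN

94.6


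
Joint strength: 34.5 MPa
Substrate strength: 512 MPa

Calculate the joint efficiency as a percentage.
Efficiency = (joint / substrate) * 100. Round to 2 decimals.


Efficiency = (34.5 / 512) * 100 = 6.74%

6.74


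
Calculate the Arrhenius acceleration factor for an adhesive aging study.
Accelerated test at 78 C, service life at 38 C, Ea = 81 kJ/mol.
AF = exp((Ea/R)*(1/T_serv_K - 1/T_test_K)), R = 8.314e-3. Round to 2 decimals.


T_test = 351.15 K, T_serv = 311.15 K
Ea/R = 81 / 0.008314 = 9742.60
AF = exp(9742.60 * (1/311.15 - 1/351.15))
= 35.40

35.40


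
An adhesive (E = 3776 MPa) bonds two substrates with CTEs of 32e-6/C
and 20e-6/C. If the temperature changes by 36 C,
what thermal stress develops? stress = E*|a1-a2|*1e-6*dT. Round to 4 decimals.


Stress = 3776 * |32 - 20| * 1e-6 * 36
= 1.6312 MPa

1.6312


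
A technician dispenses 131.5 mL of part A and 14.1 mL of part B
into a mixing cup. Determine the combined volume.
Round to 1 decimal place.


Combined volume = 131.5 + 14.1
= 145.6 mL

145.6


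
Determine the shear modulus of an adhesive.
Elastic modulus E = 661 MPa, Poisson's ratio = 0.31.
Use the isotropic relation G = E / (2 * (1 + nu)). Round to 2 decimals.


G = 661 / (2*(1+0.31)) = 661 / 2.62
= 252.29 MPa

252.29


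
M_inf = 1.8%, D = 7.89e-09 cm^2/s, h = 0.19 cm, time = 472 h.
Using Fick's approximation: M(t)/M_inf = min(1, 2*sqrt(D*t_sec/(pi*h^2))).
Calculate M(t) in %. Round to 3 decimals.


t = 1699200 s
ratio = min(1, 2*sqrt(7.89e-09*1699200/(pi*0.0361)))
= 0.687642
M(t) = 1.8 * 0.687642 = 1.238%

1.238


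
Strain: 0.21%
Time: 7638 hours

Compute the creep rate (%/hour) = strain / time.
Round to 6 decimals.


Creep rate = 0.21 / 7638
= 0.000027 %/h

0.000027


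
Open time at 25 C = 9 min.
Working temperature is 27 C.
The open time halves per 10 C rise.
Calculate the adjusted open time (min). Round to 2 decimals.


factor = 2^((27 - 25) / 10) = 1.1487
ot = 9 / 1.1487 = 7.83 min

7.83


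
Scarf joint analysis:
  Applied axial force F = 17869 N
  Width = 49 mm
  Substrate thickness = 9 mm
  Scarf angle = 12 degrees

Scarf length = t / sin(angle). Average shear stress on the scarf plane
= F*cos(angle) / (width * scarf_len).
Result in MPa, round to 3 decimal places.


Scarf length = 9 / sin(12 deg) = 43.2876 mm
cos(12 deg) = 0.978148
Shear = 17869 * 0.978148 / (49 * 43.2876)
= 8.240 MPa

8.240


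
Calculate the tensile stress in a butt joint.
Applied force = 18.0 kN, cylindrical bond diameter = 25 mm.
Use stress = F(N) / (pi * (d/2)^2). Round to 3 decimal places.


A = pi * 12.5^2 = 490.8739 mm^2
sigma = 18000.0 / 490.8739 = 36.669 MPa

36.669


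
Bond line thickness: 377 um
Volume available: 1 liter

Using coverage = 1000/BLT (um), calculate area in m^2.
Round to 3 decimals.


1 L = 1e6 mm^3, thickness = 377 um = 0.377 mm
Area = 1e6 / 0.377 mm^2 = (1e6 / 0.377) / 1e6 m^2 = 1000 / 377 m^2
= 2.653 m^2

2.653


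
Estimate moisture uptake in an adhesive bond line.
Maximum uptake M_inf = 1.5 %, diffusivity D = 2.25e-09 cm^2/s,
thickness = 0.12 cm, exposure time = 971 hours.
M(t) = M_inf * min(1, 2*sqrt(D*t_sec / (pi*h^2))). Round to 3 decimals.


Convert time: 971 h = 3495600 s
ratio = min(1, 2*sqrt(2.25e-09*3495600/(pi*0.12^2)))
= 0.833923
M(t) = 1.5 * 0.833923 = 1.251%

1.251


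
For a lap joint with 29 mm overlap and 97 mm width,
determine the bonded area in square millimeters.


Area = 29 * 97 = 2813 mm^2

2813


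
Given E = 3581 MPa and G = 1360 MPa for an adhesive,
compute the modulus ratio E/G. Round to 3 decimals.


E/G ratio = 3581 / 1360 = 2.633

2.633


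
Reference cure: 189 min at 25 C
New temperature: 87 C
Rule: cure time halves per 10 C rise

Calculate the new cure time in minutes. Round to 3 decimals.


factor = 2^((87-25)/10) = 73.5167
t_new = 189 / 73.5167 = 2.571 min

2.571


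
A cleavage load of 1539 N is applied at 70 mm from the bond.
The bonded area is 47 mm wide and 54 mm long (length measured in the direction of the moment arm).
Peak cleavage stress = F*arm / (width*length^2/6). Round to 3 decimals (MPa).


Moment = 1539 * 70 = 107730 N*mm
Section modulus = 47 * 2916 / 6 = 137052 / 6 mm^3
Stress = 107730 / (137052 / 6) = 646380 / 137052
= 4.716 MPa

4.716


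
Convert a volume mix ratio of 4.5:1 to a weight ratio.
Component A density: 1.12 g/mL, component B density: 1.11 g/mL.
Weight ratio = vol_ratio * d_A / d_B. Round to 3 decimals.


= 4.5 * 1.12 / 1.11 = 4.541

4.541


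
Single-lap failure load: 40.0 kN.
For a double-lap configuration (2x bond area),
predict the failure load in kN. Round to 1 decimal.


Failure load = 40.0 * 2 = 80.0 kN

80.0


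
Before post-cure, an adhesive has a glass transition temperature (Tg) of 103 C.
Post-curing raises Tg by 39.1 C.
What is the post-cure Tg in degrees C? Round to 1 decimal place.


Tg_post = Tg_base + delta_Tg
= 103 + 39.1
= 142.1 C

142.1


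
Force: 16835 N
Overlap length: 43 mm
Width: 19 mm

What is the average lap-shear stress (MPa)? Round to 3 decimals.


Average shear stress = F / (overlap * width)
= 16835 / (43 * 19)
= 20.606 MPa

20.606


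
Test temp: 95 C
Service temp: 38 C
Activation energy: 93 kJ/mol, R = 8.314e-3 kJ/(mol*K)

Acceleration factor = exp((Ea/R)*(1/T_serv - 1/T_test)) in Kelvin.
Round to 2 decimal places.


AF = exp((93/0.008314)*(1/311.15 - 1/368.15))
= 261.42

261.42


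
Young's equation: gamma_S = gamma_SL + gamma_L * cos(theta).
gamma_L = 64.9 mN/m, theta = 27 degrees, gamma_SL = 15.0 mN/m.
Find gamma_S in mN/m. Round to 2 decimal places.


cos(27 deg) = 0.891007
gamma_S = 15.0 + 64.9 * 0.891007
= 72.83 mN/m

72.83


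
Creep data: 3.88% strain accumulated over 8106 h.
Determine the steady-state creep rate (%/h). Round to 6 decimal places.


Rate = 3.88 / 8106 = 0.000479 %/h

0.000479


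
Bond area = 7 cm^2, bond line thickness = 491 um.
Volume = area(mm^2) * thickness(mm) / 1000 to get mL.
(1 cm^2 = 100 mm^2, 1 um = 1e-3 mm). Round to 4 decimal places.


area_mm2 = 7 * 100 = 700
blt_mm = 491 * 1e-3 = 0.491
vol_mm3 = 700 * 0.491 = 343.7
vol_mL = 343.7 / 1000 = 0.3437 mL

0.3437


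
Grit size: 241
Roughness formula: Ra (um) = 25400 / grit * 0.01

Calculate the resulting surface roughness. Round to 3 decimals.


Ra = 25400 / 241 * 0.01
= 1.054 um

1.054


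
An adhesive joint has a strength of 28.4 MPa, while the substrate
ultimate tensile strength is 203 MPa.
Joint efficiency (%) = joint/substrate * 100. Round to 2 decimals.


Efficiency = 28.4 / 203 * 100
= 13.99%

13.99


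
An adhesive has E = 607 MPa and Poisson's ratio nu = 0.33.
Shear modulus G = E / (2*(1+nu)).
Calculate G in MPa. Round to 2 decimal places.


G = 607 / (2*(1+0.33))
= 607 / 2.66
= 228.20 MPa

228.20


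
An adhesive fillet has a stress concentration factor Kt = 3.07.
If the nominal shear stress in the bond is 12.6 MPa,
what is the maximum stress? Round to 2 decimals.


Max stress = 12.6 * 3.07 = 38.68 MPa

38.68


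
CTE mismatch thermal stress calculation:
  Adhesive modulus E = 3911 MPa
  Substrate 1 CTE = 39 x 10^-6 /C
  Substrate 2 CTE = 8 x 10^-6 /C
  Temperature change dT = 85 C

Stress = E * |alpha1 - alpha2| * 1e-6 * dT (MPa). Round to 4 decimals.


delta_alpha = |39 - 8| = 31 x 10^-6/C
Stress = 3911 * 31e-6 * 85
= 10.3055 MPa

10.3055


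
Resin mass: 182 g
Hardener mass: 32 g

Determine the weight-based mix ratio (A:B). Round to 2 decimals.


Ratio = 182 / 32 = 5.69

5.69


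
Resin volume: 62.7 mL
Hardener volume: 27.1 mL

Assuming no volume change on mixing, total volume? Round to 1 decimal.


V_total = 62.7 + 27.1 = 89.8 mL

89.8


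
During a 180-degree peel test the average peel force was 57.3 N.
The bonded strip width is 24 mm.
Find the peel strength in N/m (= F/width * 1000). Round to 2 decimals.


Peel strength = F/width * 1000
= 57.3 / 24 * 1000
= 2387.50 N/m

2387.50


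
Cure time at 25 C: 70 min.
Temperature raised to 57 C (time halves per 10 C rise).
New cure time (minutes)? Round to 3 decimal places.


Acceleration factor = 2^(32/10) = 9.1896
New time = 70 / 9.1896 = 7.617 min

7.617


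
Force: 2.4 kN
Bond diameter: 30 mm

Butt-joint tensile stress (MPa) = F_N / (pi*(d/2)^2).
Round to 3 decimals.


F_N = 2.4 * 1000 = 2400.0 N
A = pi*(15.0)^2 = 706.8583 mm^2
stress = 2400.0 / 706.8583 = 3.395 MPa

3.395


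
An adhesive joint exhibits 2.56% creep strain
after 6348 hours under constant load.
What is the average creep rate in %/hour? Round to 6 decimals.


Creep rate = strain / time
= 2.56 / 6348
= 0.000403 %/h

0.000403


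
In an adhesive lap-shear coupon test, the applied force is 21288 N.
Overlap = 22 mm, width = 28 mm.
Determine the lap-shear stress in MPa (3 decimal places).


stress = F / (overlap * width)
= 21288 / (22 * 28)
= 34.558 MPa

34.558


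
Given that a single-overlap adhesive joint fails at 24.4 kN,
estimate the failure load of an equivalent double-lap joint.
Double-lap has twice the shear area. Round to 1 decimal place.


Double-lap factor = 2
Expected load = 24.4 * 2 = 48.8 kN

48.8


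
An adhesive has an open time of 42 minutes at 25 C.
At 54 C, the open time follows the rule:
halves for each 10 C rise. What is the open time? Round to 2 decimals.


Factor = 2^((54-25)/10) = 7.4643
Open time = 42 / 7.4643 = 5.63 min

5.63


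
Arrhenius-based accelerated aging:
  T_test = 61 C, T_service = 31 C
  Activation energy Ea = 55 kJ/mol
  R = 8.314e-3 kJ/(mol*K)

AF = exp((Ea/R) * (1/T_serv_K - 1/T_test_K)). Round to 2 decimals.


T_test_K = 334.15, T_serv_K = 304.15
AF = exp((55/8.314e-3) * (1/304.15 - 1/334.15))
= 7.05

7.05


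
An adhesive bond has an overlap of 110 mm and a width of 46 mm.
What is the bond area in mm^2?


Bond area = overlap * width
= 110 * 46
= 5060 mm^2

5060


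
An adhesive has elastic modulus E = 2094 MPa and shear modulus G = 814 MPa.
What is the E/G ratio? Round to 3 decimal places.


E/G = 2094 / 814 = 2.572

2.572


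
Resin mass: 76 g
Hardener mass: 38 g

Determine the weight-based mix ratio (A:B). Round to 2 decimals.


Ratio = 76 / 38 = 2.00

2.00


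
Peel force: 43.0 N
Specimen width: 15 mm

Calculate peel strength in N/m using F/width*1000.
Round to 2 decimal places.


Peel strength = 43.0 / 15 * 1000 = 2866.67 N/m

2866.67


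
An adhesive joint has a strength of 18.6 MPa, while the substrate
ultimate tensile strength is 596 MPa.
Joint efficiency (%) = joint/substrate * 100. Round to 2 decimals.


Efficiency = 18.6 / 596 * 100
= 3.12%

3.12


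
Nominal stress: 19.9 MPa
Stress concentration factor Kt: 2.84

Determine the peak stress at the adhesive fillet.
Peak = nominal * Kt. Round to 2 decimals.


Peak stress = 19.9 * 2.84
= 56.52 MPa

56.52


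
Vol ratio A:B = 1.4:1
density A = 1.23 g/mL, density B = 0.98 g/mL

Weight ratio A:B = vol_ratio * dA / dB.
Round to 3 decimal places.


Weight ratio = 1.4 * 1.23 / 0.98
= 1.757

1.757


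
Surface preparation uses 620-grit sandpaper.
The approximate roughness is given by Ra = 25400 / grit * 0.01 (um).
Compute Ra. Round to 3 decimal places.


Ra = 25400 / 620 * 0.01
= 254 / 620
= 0.410 um

0.410


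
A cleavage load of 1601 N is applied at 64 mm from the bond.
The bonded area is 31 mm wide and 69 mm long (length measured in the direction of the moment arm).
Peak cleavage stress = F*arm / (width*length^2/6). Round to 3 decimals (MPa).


Moment = 1601 * 64 = 102464 N*mm
Section modulus = 31 * 4761 / 6 = 147591 / 6 mm^3
Stress = 102464 / (147591 / 6) = 614784 / 147591
= 4.165 MPa

4.165


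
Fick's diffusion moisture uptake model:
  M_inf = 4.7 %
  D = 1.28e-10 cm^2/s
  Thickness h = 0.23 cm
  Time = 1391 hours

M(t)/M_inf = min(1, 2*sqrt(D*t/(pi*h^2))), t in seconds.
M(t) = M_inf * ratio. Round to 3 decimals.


t_sec = 1391 * 3600 = 5007600
ratio = 2*sqrt(1.28e-10*5007600/(pi*0.23^2))
= min(1, 0.124207)
= 0.124207
M(t) = 4.7 * 0.124207 = 0.584 %

0.584


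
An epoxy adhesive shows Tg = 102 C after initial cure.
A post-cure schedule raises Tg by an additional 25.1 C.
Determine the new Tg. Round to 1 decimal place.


New Tg = 102 + 25.1
= 127.1 C

127.1


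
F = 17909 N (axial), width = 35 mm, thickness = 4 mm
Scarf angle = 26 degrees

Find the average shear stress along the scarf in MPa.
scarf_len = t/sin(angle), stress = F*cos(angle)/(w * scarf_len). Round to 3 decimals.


scarf_len = 4/sin(26 deg) = 9.1247
cos(26 deg) = 0.898794
stress = 17909*0.898794/(35*9.1247) = 50.402 MPa

50.402


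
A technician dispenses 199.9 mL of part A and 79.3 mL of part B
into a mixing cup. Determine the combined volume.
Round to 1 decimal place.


Combined volume = 199.9 + 79.3
= 279.2 mL

279.2


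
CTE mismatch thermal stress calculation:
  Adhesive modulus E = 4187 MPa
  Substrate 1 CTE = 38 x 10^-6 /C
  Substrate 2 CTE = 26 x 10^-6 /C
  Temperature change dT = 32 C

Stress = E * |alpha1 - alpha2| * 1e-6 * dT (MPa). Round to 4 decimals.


delta_alpha = |38 - 26| = 12 x 10^-6/C
Stress = 4187 * 12e-6 * 32
= 1.6078 MPa

1.6078


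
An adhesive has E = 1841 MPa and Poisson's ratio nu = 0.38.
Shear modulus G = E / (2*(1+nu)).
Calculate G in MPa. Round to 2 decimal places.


G = 1841 / (2*(1+0.38))
= 1841 / 2.76
= 667.03 MPa

667.03


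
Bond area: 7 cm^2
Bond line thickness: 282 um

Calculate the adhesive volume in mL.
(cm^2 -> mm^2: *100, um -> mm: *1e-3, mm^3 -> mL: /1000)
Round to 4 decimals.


V = 7*100 * 282*1e-3 / 1000
= 0.1974 mL

0.1974


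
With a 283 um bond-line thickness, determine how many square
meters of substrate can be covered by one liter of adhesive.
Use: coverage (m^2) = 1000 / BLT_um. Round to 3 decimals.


Coverage = 1000 / 283 = 3.534 m^2

3.534


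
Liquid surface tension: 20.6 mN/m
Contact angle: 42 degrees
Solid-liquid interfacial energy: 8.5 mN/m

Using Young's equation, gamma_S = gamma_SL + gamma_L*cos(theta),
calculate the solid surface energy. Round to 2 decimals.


gamma_S = 8.5 + 20.6 * cos(42)
= 23.81 mN/m

23.81


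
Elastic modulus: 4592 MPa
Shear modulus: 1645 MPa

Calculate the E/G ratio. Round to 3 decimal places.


E / G = 4592 / 1645 = 2.791

2.791


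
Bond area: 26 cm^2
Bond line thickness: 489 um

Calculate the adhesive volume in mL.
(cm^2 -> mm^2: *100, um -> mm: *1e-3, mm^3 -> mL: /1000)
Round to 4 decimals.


V = 26*100 * 489*1e-3 / 1000
= 1.2714 mL

1.2714


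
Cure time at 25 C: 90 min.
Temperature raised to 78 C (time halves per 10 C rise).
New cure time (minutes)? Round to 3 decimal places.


Acceleration factor = 2^(53/10) = 39.3966
New time = 90 / 39.3966 = 2.284 min

2.284


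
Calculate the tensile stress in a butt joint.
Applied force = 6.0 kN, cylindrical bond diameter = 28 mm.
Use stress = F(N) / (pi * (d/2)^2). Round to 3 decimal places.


A = pi * 14.0^2 = 615.7522 mm^2
sigma = 6000.0 / 615.7522 = 9.744 MPa

9.744


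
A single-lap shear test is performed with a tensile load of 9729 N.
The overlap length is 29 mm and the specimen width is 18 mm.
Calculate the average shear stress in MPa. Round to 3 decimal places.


Shear stress = F / (overlap * width)
= 9729 / (29 * 18)
= 9729 / 522
= 18.638 MPa

18.638


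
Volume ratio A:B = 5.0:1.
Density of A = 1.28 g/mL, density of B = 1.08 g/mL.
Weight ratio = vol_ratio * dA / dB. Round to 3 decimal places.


Wt ratio = 5.0 * 1.28 / 1.08
= 5.926

5.926


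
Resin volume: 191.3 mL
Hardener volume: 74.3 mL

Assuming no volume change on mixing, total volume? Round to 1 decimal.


V_total = 191.3 + 74.3 = 265.6 mL

265.6


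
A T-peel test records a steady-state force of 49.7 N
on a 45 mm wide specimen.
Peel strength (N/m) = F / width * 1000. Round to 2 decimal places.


Peel strength = 49.7 / 45 * 1000
= 1104.44 N/m

1104.44


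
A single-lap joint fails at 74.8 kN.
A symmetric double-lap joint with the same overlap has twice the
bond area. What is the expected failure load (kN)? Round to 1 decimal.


Double-lap load = 2 * 74.8 = 149.6 kN

149.6


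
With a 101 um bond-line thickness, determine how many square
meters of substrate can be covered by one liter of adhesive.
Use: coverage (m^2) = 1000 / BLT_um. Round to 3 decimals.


Coverage = 1000 / 101 = 9.901 m^2

9.901


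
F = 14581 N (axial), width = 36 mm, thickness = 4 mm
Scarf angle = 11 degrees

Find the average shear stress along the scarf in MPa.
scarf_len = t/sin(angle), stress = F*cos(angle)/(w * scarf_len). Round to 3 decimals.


scarf_len = 4/sin(11 deg) = 20.9634
cos(11 deg) = 0.981627
stress = 14581*0.981627/(36*20.9634) = 18.966 MPa

18.966


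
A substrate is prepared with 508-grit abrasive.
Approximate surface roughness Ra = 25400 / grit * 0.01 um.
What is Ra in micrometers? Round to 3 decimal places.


Ra = 25400 / 508 * 0.01 = 0.500 um

0.500


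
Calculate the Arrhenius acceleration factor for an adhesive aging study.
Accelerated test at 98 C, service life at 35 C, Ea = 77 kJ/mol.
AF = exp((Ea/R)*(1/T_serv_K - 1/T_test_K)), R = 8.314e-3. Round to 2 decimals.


T_test = 371.15 K, T_serv = 308.15 K
Ea/R = 77 / 0.008314 = 9261.49
AF = exp(9261.49 * (1/308.15 - 1/371.15))
= 164.29

164.29


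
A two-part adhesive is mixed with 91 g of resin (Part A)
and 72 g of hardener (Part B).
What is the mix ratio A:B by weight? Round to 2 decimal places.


Mix ratio = mass_A / mass_B
= 91 / 72
= 1.26

1.26


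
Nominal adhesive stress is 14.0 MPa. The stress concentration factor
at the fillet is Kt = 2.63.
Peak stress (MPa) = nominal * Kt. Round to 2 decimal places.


Peak = 14.0 * 2.63 = 36.82 MPa

36.82


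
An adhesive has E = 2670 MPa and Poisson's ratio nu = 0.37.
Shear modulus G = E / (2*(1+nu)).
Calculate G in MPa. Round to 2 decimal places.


G = 2670 / (2*(1+0.37))
= 2670 / 2.74
= 974.45 MPa

974.45


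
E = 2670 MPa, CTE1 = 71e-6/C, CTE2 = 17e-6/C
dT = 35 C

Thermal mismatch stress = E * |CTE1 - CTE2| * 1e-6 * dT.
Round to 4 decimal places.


= 2670 * 54e-6 * 35
= 5.0463 MPa

5.0463


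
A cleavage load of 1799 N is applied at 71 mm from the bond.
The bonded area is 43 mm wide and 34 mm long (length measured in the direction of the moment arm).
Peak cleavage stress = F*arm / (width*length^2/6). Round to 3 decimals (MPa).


Moment = 1799 * 71 = 127729 N*mm
Section modulus = 43 * 1156 / 6 = 49708 / 6 mm^3
Stress = 127729 / (49708 / 6) = 766374 / 49708
= 15.418 MPa

15.418


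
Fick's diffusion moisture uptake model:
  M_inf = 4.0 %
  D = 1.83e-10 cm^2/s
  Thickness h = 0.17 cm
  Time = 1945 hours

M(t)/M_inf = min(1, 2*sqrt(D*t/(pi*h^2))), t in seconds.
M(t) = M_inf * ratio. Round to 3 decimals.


t_sec = 1945 * 3600 = 7002000
ratio = 2*sqrt(1.83e-10*7002000/(pi*0.17^2))
= min(1, 0.237598)
= 0.237598
M(t) = 4.0 * 0.237598 = 0.950 %

0.950


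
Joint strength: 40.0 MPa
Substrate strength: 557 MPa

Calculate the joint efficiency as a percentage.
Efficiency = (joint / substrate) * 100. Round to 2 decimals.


Efficiency = (40.0 / 557) * 100 = 7.18%

7.18


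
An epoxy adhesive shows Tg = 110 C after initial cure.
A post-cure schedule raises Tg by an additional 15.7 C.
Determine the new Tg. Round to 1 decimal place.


New Tg = 110 + 15.7
= 125.7 C

125.7


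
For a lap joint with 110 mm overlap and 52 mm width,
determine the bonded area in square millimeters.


Area = 110 * 52 = 5720 mm^2

5720


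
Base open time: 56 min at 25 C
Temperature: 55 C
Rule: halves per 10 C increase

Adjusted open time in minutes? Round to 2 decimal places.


Acceleration = 2^((55-25)/10) = 8.0000
Open time = 56 / 8.0000 = 7.00 min

7.00


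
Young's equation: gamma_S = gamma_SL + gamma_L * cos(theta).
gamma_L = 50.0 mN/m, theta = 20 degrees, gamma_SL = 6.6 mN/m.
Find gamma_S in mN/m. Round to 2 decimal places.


cos(20 deg) = 0.939693
gamma_S = 6.6 + 50.0 * 0.939693
= 53.58 mN/m

53.58


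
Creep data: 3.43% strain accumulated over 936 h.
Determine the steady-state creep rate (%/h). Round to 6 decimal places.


Rate = 3.43 / 936 = 0.003665 %/h

0.003665


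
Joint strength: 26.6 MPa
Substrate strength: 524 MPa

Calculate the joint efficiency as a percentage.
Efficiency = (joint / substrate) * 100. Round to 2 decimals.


Efficiency = (26.6 / 524) * 100 = 5.08%

5.08


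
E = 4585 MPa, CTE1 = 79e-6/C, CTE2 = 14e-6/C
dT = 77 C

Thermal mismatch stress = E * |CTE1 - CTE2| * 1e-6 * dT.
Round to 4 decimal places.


= 4585 * 65e-6 * 77
= 22.9479 MPa

22.9479


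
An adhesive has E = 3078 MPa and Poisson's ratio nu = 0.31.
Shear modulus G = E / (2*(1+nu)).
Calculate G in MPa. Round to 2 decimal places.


G = 3078 / (2*(1+0.31))
= 3078 / 2.62
= 1174.81 MPa

1174.81


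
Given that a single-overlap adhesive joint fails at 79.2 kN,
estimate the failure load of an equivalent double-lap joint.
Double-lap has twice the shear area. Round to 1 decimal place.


Double-lap factor = 2
Expected load = 79.2 * 2 = 158.4 kN

158.4


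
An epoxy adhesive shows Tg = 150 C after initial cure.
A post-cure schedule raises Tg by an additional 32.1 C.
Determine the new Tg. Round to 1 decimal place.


New Tg = 150 + 32.1
= 182.1 C

182.1


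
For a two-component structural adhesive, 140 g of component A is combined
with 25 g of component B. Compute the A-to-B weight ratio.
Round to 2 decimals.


Weight ratio A:B = 140 / 25
= 5.60

5.60


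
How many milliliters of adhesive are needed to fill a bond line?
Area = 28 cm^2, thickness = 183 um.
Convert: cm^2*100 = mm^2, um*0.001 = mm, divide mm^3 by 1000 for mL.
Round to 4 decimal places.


= (28 * 100) * (183 * 0.001) / 1000
= 0.5124 mL

0.5124


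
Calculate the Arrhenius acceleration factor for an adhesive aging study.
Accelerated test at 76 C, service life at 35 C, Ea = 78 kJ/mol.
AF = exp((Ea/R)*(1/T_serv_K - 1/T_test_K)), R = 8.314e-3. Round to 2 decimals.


T_test = 349.15 K, T_serv = 308.15 K
Ea/R = 78 / 0.008314 = 9381.77
AF = exp(9381.77 * (1/308.15 - 1/349.15))
= 35.70

35.70


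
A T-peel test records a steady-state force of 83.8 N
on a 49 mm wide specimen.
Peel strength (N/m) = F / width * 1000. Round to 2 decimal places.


Peel strength = 83.8 / 49 * 1000
= 1710.20 N/m

1710.20


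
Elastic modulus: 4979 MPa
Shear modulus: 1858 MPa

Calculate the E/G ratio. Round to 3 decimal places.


E / G = 4979 / 1858 = 2.680

2.680


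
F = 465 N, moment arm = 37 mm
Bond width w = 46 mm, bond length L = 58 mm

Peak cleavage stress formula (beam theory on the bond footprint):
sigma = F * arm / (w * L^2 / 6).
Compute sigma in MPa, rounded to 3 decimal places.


sigma = (465 * 37) / (46 * 3364 / 6)
= 17205 * 6 / 154744
= 103230 / 154744
= 0.667 MPa

0.667


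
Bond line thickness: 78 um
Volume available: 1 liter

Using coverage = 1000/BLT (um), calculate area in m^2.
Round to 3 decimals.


1 L = 1e6 mm^3, thickness = 78 um = 0.078 mm
Area = 1e6 / 0.078 mm^2 = (1e6 / 0.078) / 1e6 m^2 = 1000 / 78 m^2
= 12.821 m^2

12.821


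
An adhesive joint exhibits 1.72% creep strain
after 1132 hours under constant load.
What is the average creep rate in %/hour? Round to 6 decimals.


Creep rate = strain / time
= 1.72 / 1132
= 0.001519 %/h

0.001519


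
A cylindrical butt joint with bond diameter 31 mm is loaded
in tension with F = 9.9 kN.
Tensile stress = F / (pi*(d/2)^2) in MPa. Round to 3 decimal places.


Area = pi * (31/2)^2 = 754.7676 mm^2
Stress = 9.9*1000 / 754.7676
= 13.117 MPa

13.117


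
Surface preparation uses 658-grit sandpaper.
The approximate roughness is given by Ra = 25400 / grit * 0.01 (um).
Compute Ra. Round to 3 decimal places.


Ra = 25400 / 658 * 0.01
= 254 / 658
= 0.386 um

0.386


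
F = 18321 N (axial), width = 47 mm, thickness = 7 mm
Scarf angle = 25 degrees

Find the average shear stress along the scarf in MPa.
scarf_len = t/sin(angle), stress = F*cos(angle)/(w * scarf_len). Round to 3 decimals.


scarf_len = 7/sin(25 deg) = 16.5634
cos(25 deg) = 0.906308
stress = 18321*0.906308/(47*16.5634) = 21.329 MPa

21.329


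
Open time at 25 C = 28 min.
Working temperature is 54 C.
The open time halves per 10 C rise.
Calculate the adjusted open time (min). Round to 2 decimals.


factor = 2^((54 - 25) / 10) = 7.4643
ot = 28 / 7.4643 = 3.75 min

3.75


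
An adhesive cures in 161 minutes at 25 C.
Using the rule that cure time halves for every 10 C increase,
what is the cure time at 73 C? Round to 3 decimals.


Factor = 2^((73 - 25) / 10) = 27.8576
Cure time = 161 / 27.8576
= 5.779 minutes

5.779


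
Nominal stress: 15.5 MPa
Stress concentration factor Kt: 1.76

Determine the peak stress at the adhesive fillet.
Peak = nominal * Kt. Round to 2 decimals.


Peak stress = 15.5 * 1.76
= 27.28 MPa

27.28


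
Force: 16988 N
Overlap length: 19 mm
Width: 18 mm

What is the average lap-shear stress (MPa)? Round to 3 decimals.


Average shear stress = F / (overlap * width)
= 16988 / (19 * 18)
= 49.673 MPa

49.673


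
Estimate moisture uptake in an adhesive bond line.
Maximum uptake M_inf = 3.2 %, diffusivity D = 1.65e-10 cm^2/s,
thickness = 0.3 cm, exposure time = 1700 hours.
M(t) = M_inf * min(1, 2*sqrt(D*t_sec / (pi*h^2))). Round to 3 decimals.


Convert time: 1700 h = 6120000 s
ratio = min(1, 2*sqrt(1.65e-10*6120000/(pi*0.3^2)))
= 0.119523
M(t) = 3.2 * 0.119523 = 0.382%

0.382


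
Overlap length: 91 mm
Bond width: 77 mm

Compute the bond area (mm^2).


Bond area = 91 * 77 = 7007 mm^2

7007


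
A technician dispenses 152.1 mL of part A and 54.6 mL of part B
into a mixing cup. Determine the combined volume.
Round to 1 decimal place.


Combined volume = 152.1 + 54.6
= 206.7 mL

206.7


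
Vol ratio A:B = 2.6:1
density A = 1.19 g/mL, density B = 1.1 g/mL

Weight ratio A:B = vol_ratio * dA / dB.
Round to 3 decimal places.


Weight ratio = 2.6 * 1.19 / 1.1
= 2.813

2.813


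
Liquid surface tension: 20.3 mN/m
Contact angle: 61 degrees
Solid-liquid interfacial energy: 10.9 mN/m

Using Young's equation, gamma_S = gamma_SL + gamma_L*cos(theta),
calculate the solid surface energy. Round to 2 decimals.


gamma_S = 10.9 + 20.3 * cos(61)
= 20.74 mN/m

20.74


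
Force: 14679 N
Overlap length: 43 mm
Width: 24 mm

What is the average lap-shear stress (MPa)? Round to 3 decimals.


Average shear stress = F / (overlap * width)
= 14679 / (43 * 24)
= 14.224 MPa

14.224


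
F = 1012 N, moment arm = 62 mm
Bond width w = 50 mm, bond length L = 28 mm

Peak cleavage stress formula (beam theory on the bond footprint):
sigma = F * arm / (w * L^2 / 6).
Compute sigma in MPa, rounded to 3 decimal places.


sigma = (1012 * 62) / (50 * 784 / 6)
= 62744 * 6 / 39200
= 376464 / 39200
= 9.604 MPa

9.604


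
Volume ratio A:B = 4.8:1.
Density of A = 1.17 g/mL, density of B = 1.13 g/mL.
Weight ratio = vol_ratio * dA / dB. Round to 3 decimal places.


Wt ratio = 4.8 * 1.17 / 1.13
= 4.970

4.970


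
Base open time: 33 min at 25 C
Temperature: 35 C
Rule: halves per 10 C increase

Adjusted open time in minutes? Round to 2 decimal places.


Acceleration = 2^((35-25)/10) = 2.0000
Open time = 33 / 2.0000 = 16.50 min

16.50


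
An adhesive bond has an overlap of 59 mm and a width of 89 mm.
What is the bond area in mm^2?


Bond area = overlap * width
= 59 * 89
= 5251 mm^2

5251


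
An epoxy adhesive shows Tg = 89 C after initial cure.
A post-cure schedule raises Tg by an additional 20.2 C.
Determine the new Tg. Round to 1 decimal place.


New Tg = 89 + 20.2
= 109.2 C

109.2


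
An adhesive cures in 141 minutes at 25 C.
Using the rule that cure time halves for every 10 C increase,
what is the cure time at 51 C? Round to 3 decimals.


Factor = 2^((51 - 25) / 10) = 6.0629
Cure time = 141 / 6.0629
= 23.256 minutes

23.256


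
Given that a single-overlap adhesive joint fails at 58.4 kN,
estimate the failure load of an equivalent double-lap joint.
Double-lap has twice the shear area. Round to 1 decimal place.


Double-lap factor = 2
Expected load = 58.4 * 2 = 116.8 kN

116.8


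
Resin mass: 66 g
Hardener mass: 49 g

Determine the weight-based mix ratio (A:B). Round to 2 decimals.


Ratio = 66 / 49 = 1.35

1.35


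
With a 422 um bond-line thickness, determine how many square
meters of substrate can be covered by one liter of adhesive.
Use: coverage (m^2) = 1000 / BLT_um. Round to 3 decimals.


Coverage = 1000 / 422 = 2.370 m^2

2.370


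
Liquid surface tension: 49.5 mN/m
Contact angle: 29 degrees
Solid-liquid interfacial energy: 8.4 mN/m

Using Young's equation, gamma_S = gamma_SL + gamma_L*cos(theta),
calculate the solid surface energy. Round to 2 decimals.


gamma_S = 8.4 + 49.5 * cos(29)
= 51.69 mN/m

51.69


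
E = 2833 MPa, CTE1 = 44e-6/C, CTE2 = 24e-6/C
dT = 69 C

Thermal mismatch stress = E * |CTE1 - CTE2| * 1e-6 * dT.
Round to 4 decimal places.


= 2833 * 20e-6 * 69
= 3.9095 MPa

3.9095


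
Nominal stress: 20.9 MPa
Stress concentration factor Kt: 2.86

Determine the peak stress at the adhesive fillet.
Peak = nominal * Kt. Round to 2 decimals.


Peak stress = 20.9 * 2.86
= 59.77 MPa

59.77


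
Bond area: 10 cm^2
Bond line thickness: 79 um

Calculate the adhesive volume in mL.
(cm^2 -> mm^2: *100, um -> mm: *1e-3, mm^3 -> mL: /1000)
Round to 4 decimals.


V = 10*100 * 79*1e-3 / 1000
= 0.0790 mL

0.0790


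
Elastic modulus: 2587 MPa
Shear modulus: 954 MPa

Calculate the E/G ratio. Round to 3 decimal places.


E / G = 2587 / 954 = 2.712

2.712


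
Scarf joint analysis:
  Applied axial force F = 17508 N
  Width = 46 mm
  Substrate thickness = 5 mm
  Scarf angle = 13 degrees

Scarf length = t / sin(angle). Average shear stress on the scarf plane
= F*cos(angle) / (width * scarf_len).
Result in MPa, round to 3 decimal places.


Scarf length = 5 / sin(13 deg) = 22.2271 mm
cos(13 deg) = 0.974370
Shear = 17508 * 0.974370 / (46 * 22.2271)
= 16.685 MPa

16.685


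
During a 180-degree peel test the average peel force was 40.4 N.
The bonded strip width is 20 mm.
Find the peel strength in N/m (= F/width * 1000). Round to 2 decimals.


Peel strength = F/width * 1000
= 40.4 / 20 * 1000
= 2020.00 N/m

2020.00


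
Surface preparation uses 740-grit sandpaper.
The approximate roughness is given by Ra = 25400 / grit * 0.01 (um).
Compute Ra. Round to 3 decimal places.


Ra = 25400 / 740 * 0.01
= 254 / 740
= 0.343 um

0.343


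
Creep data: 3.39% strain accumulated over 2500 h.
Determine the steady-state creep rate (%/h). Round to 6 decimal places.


Rate = 3.39 / 2500 = 0.001356 %/h

0.001356
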